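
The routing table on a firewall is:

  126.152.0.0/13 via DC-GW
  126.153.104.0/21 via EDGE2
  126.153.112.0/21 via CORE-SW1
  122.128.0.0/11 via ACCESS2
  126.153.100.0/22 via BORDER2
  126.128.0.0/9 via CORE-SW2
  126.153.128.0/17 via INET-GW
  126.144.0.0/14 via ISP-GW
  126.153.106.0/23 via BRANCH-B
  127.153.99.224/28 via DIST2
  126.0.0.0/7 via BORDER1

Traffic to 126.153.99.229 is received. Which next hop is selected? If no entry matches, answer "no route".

DC-GW

Routes whose prefix contains 126.153.99.229:
  126.0.0.0/7 (126.0.0.0 - 127.255.255.255) -> BORDER1
  126.128.0.0/9 (126.128.0.0 - 126.255.255.255) -> CORE-SW2
  126.152.0.0/13 (126.152.0.0 - 126.159.255.255) -> DC-GW
More-specific entries that do NOT match:
  127.153.99.224/28 (127.153.99.224 - 127.153.99.239) does not contain 126.153.99.229
  126.153.106.0/23 (126.153.106.0 - 126.153.107.255) does not contain 126.153.99.229
  126.153.100.0/22 (126.153.100.0 - 126.153.103.255) does not contain 126.153.99.229
  126.153.104.0/21 (126.153.104.0 - 126.153.111.255) does not contain 126.153.99.229
  126.153.112.0/21 (126.153.112.0 - 126.153.119.255) does not contain 126.153.99.229
  126.153.128.0/17 (126.153.128.0 - 126.153.255.255) does not contain 126.153.99.229
  126.144.0.0/14 (126.144.0.0 - 126.147.255.255) does not contain 126.153.99.229
Longest matching prefix is /13 -> next hop DC-GW.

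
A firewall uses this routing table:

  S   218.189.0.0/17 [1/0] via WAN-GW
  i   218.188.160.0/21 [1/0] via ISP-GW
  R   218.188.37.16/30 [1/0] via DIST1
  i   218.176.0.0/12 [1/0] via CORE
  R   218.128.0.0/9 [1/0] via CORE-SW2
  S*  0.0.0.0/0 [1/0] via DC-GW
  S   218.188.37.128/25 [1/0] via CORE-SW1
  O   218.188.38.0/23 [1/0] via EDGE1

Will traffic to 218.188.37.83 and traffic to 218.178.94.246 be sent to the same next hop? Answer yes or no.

218.188.37.83: longest match 218.176.0.0/12 -> CORE
218.178.94.246: longest match 218.176.0.0/12 -> CORE

yes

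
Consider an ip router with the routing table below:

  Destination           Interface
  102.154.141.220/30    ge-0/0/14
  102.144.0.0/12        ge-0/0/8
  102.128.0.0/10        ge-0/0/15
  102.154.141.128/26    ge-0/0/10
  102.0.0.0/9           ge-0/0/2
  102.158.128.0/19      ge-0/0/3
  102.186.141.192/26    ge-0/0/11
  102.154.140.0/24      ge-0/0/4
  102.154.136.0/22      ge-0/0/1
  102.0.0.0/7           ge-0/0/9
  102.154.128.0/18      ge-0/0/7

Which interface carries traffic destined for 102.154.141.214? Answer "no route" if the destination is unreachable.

Routes whose prefix contains 102.154.141.214:
  102.0.0.0/7 (102.0.0.0 - 103.255.255.255) -> ge-0/0/9
  102.128.0.0/10 (102.128.0.0 - 102.191.255.255) -> ge-0/0/15
  102.144.0.0/12 (102.144.0.0 - 102.159.255.255) -> ge-0/0/8
  102.154.128.0/18 (102.154.128.0 - 102.154.191.255) -> ge-0/0/7
More-specific entries that do NOT match:
  102.154.141.220/30 (102.154.141.220 - 102.154.141.223) does not contain 102.154.141.214
  102.154.141.128/26 (102.154.141.128 - 102.154.141.191) does not contain 102.154.141.214
  102.186.141.192/26 (102.186.141.192 - 102.186.141.255) does not contain 102.154.141.214
  102.154.140.0/24 (102.154.140.0 - 102.154.140.255) does not contain 102.154.141.214
  102.154.136.0/22 (102.154.136.0 - 102.154.139.255) does not contain 102.154.141.214
  102.158.128.0/19 (102.158.128.0 - 102.158.159.255) does not contain 102.154.141.214
Longest matching prefix is /18 -> interface ge-0/0/7.

ge-0/0/7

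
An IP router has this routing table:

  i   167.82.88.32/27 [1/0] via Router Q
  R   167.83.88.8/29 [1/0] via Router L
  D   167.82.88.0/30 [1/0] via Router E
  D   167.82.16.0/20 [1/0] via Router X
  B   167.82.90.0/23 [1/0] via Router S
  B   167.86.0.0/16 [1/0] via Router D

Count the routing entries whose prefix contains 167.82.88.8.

No listed prefix contains 167.82.88.8.
Total matching entries: 0.

0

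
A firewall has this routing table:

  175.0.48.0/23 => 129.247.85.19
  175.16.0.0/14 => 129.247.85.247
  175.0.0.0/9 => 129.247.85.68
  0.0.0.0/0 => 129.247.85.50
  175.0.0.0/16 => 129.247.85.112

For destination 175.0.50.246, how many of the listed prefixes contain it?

3

Prefixes containing 175.0.50.246:
  0.0.0.0/0 (default, matches everything)
  175.0.0.0/9 (175.0.0.0 - 175.127.255.255)
  175.0.0.0/16 (175.0.0.0 - 175.0.255.255)
Total matching entries: 3.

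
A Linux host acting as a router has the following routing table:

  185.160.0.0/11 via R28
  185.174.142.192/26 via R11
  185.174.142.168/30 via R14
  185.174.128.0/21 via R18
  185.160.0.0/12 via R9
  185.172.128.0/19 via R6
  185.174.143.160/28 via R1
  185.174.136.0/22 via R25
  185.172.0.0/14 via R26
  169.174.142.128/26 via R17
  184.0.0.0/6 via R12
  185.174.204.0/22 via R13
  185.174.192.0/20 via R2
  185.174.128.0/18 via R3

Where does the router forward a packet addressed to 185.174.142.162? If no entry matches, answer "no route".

R3

Routes whose prefix contains 185.174.142.162:
  184.0.0.0/6 (184.0.0.0 - 187.255.255.255) -> R12
  185.160.0.0/11 (185.160.0.0 - 185.191.255.255) -> R28
  185.160.0.0/12 (185.160.0.0 - 185.175.255.255) -> R9
  185.172.0.0/14 (185.172.0.0 - 185.175.255.255) -> R26
  185.174.128.0/18 (185.174.128.0 - 185.174.191.255) -> R3
More-specific entries that do NOT match:
  185.174.142.168/30 (185.174.142.168 - 185.174.142.171) does not contain 185.174.142.162
  185.174.143.160/28 (185.174.143.160 - 185.174.143.175) does not contain 185.174.142.162
  185.174.142.192/26 (185.174.142.192 - 185.174.142.255) does not contain 185.174.142.162
  169.174.142.128/26 (169.174.142.128 - 169.174.142.191) does not contain 185.174.142.162
  185.174.136.0/22 (185.174.136.0 - 185.174.139.255) does not contain 185.174.142.162
  185.174.204.0/22 (185.174.204.0 - 185.174.207.255) does not contain 185.174.142.162
  185.174.128.0/21 (185.174.128.0 - 185.174.135.255) does not contain 185.174.142.162
  185.174.192.0/20 (185.174.192.0 - 185.174.207.255) does not contain 185.174.142.162
  185.172.128.0/19 (185.172.128.0 - 185.172.159.255) does not contain 185.174.142.162
Longest matching prefix is /18 -> next hop R3.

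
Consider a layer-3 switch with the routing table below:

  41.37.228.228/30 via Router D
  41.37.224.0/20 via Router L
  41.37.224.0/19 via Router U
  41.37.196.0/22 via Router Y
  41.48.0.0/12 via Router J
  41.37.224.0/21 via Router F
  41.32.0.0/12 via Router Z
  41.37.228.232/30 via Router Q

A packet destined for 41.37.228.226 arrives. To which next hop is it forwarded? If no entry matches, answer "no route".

Routes whose prefix contains 41.37.228.226:
  41.32.0.0/12 (41.32.0.0 - 41.47.255.255) -> Router Z
  41.37.224.0/19 (41.37.224.0 - 41.37.255.255) -> Router U
  41.37.224.0/20 (41.37.224.0 - 41.37.239.255) -> Router L
  41.37.224.0/21 (41.37.224.0 - 41.37.231.255) -> Router F
More-specific entries that do NOT match:
  41.37.228.228/30 (41.37.228.228 - 41.37.228.231) does not contain 41.37.228.226
  41.37.228.232/30 (41.37.228.232 - 41.37.228.235) does not contain 41.37.228.226
  41.37.196.0/22 (41.37.196.0 - 41.37.199.255) does not contain 41.37.228.226
Longest matching prefix is /21 -> next hop Router F.

Router F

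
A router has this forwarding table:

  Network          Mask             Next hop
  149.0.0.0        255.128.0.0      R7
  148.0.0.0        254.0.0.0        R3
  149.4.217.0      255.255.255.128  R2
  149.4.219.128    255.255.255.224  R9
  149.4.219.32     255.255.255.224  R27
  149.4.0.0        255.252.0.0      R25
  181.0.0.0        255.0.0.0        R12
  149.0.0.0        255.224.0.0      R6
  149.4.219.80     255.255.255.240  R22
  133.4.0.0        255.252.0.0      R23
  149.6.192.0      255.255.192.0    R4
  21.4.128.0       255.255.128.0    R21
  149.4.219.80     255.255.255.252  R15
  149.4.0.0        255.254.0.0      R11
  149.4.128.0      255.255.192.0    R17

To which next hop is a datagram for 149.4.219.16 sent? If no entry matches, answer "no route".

Routes whose prefix contains 149.4.219.16:
  148.0.0.0/7 (148.0.0.0 - 149.255.255.255) -> R3
  149.0.0.0/9 (149.0.0.0 - 149.127.255.255) -> R7
  149.0.0.0/11 (149.0.0.0 - 149.31.255.255) -> R6
  149.4.0.0/14 (149.4.0.0 - 149.7.255.255) -> R25
  149.4.0.0/15 (149.4.0.0 - 149.5.255.255) -> R11
More-specific entries that do NOT match:
  149.4.219.80/30 (149.4.219.80 - 149.4.219.83) does not contain 149.4.219.16
  149.4.219.80/28 (149.4.219.80 - 149.4.219.95) does not contain 149.4.219.16
  149.4.219.128/27 (149.4.219.128 - 149.4.219.159) does not contain 149.4.219.16
  149.4.219.32/27 (149.4.219.32 - 149.4.219.63) does not contain 149.4.219.16
  149.4.217.0/25 (149.4.217.0 - 149.4.217.127) does not contain 149.4.219.16
  149.6.192.0/18 (149.6.192.0 - 149.6.255.255) does not contain 149.4.219.16
  149.4.128.0/18 (149.4.128.0 - 149.4.191.255) does not contain 149.4.219.16
  21.4.128.0/17 (21.4.128.0 - 21.4.255.255) does not contain 149.4.219.16
Longest matching prefix is /15 -> next hop R11.

R11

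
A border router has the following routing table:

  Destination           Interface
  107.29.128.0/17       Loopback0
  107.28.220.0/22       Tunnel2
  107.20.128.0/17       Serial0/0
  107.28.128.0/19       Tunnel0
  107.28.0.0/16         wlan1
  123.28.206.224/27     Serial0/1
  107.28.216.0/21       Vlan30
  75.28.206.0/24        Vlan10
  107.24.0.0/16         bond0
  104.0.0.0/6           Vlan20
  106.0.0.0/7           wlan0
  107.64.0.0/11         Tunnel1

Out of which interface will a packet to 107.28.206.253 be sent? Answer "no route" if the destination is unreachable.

wlan1

Routes whose prefix contains 107.28.206.253:
  104.0.0.0/6 (104.0.0.0 - 107.255.255.255) -> Vlan20
  106.0.0.0/7 (106.0.0.0 - 107.255.255.255) -> wlan0
  107.28.0.0/16 (107.28.0.0 - 107.28.255.255) -> wlan1
More-specific entries that do NOT match:
  123.28.206.224/27 (123.28.206.224 - 123.28.206.255) does not contain 107.28.206.253
  75.28.206.0/24 (75.28.206.0 - 75.28.206.255) does not contain 107.28.206.253
  107.28.220.0/22 (107.28.220.0 - 107.28.223.255) does not contain 107.28.206.253
  107.28.216.0/21 (107.28.216.0 - 107.28.223.255) does not contain 107.28.206.253
  107.28.128.0/19 (107.28.128.0 - 107.28.159.255) does not contain 107.28.206.253
  107.29.128.0/17 (107.29.128.0 - 107.29.255.255) does not contain 107.28.206.253
  107.20.128.0/17 (107.20.128.0 - 107.20.255.255) does not contain 107.28.206.253
Longest matching prefix is /16 -> interface wlan1.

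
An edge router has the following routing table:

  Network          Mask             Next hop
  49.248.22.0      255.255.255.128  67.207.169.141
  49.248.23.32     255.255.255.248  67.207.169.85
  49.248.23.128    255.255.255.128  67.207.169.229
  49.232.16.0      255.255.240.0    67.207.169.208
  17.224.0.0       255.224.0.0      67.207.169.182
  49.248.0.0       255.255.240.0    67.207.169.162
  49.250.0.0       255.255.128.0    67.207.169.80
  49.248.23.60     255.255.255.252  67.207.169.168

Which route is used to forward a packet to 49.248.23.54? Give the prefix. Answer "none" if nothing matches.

none

49.248.23.54 is outside every listed prefix and there is no default route.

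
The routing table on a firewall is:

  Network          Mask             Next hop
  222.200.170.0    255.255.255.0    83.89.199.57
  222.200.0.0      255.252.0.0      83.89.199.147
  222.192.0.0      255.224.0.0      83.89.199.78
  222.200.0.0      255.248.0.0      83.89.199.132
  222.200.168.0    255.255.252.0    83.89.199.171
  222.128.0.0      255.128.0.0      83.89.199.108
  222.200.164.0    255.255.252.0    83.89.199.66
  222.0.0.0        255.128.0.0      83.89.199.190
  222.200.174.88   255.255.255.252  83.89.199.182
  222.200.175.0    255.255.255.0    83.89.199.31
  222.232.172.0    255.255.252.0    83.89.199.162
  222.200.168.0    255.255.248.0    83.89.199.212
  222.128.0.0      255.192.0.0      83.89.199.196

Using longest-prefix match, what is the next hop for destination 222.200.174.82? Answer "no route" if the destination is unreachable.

Routes whose prefix contains 222.200.174.82:
  222.128.0.0/9 (222.128.0.0 - 222.255.255.255) -> 83.89.199.108
  222.192.0.0/11 (222.192.0.0 - 222.223.255.255) -> 83.89.199.78
  222.200.0.0/13 (222.200.0.0 - 222.207.255.255) -> 83.89.199.132
  222.200.0.0/14 (222.200.0.0 - 222.203.255.255) -> 83.89.199.147
  222.200.168.0/21 (222.200.168.0 - 222.200.175.255) -> 83.89.199.212
More-specific entries that do NOT match:
  222.200.174.88/30 (222.200.174.88 - 222.200.174.91) does not contain 222.200.174.82
  222.200.170.0/24 (222.200.170.0 - 222.200.170.255) does not contain 222.200.174.82
  222.200.175.0/24 (222.200.175.0 - 222.200.175.255) does not contain 222.200.174.82
  222.200.168.0/22 (222.200.168.0 - 222.200.171.255) does not contain 222.200.174.82
  222.200.164.0/22 (222.200.164.0 - 222.200.167.255) does not contain 222.200.174.82
  222.232.172.0/22 (222.232.172.0 - 222.232.175.255) does not contain 222.200.174.82
Longest matching prefix is /21 -> next hop 83.89.199.212.

83.89.199.212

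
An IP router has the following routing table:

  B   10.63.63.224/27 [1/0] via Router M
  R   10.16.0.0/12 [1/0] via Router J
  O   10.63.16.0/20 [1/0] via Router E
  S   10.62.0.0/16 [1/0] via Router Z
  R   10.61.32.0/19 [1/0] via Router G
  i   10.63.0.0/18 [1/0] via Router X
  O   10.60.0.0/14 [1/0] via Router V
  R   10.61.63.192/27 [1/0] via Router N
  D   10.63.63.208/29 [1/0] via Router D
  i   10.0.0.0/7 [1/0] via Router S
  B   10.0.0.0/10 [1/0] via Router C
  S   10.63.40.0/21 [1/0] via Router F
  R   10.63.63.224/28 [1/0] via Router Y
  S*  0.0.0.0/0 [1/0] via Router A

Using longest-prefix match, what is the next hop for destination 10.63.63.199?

Routes whose prefix contains 10.63.63.199:
  0.0.0.0/0 (default, matches everything) -> Router A
  10.0.0.0/7 (10.0.0.0 - 11.255.255.255) -> Router S
  10.0.0.0/10 (10.0.0.0 - 10.63.255.255) -> Router C
  10.60.0.0/14 (10.60.0.0 - 10.63.255.255) -> Router V
  10.63.0.0/18 (10.63.0.0 - 10.63.63.255) -> Router X
More-specific entries that do NOT match:
  10.63.63.208/29 (10.63.63.208 - 10.63.63.215) does not contain 10.63.63.199
  10.63.63.224/28 (10.63.63.224 - 10.63.63.239) does not contain 10.63.63.199
  10.63.63.224/27 (10.63.63.224 - 10.63.63.255) does not contain 10.63.63.199
  10.61.63.192/27 (10.61.63.192 - 10.61.63.223) does not contain 10.63.63.199
  10.63.40.0/21 (10.63.40.0 - 10.63.47.255) does not contain 10.63.63.199
  10.63.16.0/20 (10.63.16.0 - 10.63.31.255) does not contain 10.63.63.199
  10.61.32.0/19 (10.61.32.0 - 10.61.63.255) does not contain 10.63.63.199
Longest matching prefix is /18 -> next hop Router X.

Router X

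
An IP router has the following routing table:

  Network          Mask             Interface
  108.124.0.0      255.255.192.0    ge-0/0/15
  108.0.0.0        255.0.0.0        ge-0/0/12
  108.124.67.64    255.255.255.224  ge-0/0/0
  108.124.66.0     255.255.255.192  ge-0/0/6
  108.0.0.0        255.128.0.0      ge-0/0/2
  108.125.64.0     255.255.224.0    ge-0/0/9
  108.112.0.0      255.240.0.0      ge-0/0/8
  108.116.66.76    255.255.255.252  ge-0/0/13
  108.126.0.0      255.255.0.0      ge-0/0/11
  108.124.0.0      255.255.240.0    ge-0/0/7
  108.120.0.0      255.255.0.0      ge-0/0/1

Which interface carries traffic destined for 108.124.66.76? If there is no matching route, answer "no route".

ge-0/0/8

Routes whose prefix contains 108.124.66.76:
  108.0.0.0/8 (108.0.0.0 - 108.255.255.255) -> ge-0/0/12
  108.0.0.0/9 (108.0.0.0 - 108.127.255.255) -> ge-0/0/2
  108.112.0.0/12 (108.112.0.0 - 108.127.255.255) -> ge-0/0/8
More-specific entries that do NOT match:
  108.116.66.76/30 (108.116.66.76 - 108.116.66.79) does not contain 108.124.66.76
  108.124.67.64/27 (108.124.67.64 - 108.124.67.95) does not contain 108.124.66.76
  108.124.66.0/26 (108.124.66.0 - 108.124.66.63) does not contain 108.124.66.76
  108.124.0.0/20 (108.124.0.0 - 108.124.15.255) does not contain 108.124.66.76
  108.125.64.0/19 (108.125.64.0 - 108.125.95.255) does not contain 108.124.66.76
  108.124.0.0/18 (108.124.0.0 - 108.124.63.255) does not contain 108.124.66.76
  108.126.0.0/16 (108.126.0.0 - 108.126.255.255) does not contain 108.124.66.76
  108.120.0.0/16 (108.120.0.0 - 108.120.255.255) does not contain 108.124.66.76
Longest matching prefix is /12 -> interface ge-0/0/8.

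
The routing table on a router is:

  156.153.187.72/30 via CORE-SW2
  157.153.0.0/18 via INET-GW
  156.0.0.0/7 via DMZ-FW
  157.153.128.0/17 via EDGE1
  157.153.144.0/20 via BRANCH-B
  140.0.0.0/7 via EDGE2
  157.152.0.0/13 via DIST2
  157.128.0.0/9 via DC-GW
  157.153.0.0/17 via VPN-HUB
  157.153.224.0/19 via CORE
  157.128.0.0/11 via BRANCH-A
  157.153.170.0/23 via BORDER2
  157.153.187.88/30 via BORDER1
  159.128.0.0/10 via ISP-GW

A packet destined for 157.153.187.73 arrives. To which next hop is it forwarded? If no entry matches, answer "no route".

Routes whose prefix contains 157.153.187.73:
  156.0.0.0/7 (156.0.0.0 - 157.255.255.255) -> DMZ-FW
  157.128.0.0/9 (157.128.0.0 - 157.255.255.255) -> DC-GW
  157.128.0.0/11 (157.128.0.0 - 157.159.255.255) -> BRANCH-A
  157.152.0.0/13 (157.152.0.0 - 157.159.255.255) -> DIST2
  157.153.128.0/17 (157.153.128.0 - 157.153.255.255) -> EDGE1
More-specific entries that do NOT match:
  156.153.187.72/30 (156.153.187.72 - 156.153.187.75) does not contain 157.153.187.73
  157.153.187.88/30 (157.153.187.88 - 157.153.187.91) does not contain 157.153.187.73
  157.153.170.0/23 (157.153.170.0 - 157.153.171.255) does not contain 157.153.187.73
  157.153.144.0/20 (157.153.144.0 - 157.153.159.255) does not contain 157.153.187.73
  157.153.224.0/19 (157.153.224.0 - 157.153.255.255) does not contain 157.153.187.73
  157.153.0.0/18 (157.153.0.0 - 157.153.63.255) does not contain 157.153.187.73
Longest matching prefix is /17 -> next hop EDGE1.

EDGE1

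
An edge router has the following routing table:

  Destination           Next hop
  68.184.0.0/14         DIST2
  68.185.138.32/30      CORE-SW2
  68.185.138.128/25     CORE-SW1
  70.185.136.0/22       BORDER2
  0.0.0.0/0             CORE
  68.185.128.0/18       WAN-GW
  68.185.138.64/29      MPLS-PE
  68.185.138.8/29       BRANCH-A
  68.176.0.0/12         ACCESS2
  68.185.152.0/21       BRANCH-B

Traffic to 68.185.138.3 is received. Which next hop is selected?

WAN-GW

Routes whose prefix contains 68.185.138.3:
  0.0.0.0/0 (default, matches everything) -> CORE
  68.176.0.0/12 (68.176.0.0 - 68.191.255.255) -> ACCESS2
  68.184.0.0/14 (68.184.0.0 - 68.187.255.255) -> DIST2
  68.185.128.0/18 (68.185.128.0 - 68.185.191.255) -> WAN-GW
More-specific entries that do NOT match:
  68.185.138.32/30 (68.185.138.32 - 68.185.138.35) does not contain 68.185.138.3
  68.185.138.64/29 (68.185.138.64 - 68.185.138.71) does not contain 68.185.138.3
  68.185.138.8/29 (68.185.138.8 - 68.185.138.15) does not contain 68.185.138.3
  68.185.138.128/25 (68.185.138.128 - 68.185.138.255) does not contain 68.185.138.3
  70.185.136.0/22 (70.185.136.0 - 70.185.139.255) does not contain 68.185.138.3
  68.185.152.0/21 (68.185.152.0 - 68.185.159.255) does not contain 68.185.138.3
Longest matching prefix is /18 -> next hop WAN-GW.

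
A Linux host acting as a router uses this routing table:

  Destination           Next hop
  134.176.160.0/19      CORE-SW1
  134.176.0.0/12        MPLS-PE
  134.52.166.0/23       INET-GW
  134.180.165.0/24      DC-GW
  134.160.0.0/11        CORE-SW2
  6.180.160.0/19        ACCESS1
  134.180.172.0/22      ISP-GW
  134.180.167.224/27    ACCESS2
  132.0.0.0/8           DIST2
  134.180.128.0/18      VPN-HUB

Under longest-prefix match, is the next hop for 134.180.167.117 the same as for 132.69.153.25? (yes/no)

no

134.180.167.117: longest match 134.180.128.0/18 -> VPN-HUB
132.69.153.25: longest match 132.0.0.0/8 -> DIST2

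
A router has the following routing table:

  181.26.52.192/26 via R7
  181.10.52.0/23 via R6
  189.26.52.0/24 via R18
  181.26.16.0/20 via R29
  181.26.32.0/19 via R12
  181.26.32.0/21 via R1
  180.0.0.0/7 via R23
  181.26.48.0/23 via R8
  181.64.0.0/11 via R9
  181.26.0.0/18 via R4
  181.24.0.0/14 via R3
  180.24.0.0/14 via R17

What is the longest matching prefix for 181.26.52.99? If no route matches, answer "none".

181.26.32.0/19

Entries matching 181.26.52.99:
  180.0.0.0/7 (180.0.0.0 - 181.255.255.255)
  181.24.0.0/14 (181.24.0.0 - 181.27.255.255)
  181.26.0.0/18 (181.26.0.0 - 181.26.63.255)
  181.26.32.0/19 (181.26.32.0 - 181.26.63.255)
Most specific is 181.26.32.0/19.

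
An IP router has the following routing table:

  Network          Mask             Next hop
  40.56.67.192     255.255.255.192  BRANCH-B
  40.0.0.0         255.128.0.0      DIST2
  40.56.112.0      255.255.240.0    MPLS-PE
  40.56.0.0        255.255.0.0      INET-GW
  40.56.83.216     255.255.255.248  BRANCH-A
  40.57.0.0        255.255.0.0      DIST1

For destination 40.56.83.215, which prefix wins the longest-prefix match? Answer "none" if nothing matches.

Entries matching 40.56.83.215:
  40.0.0.0/9 (40.0.0.0 - 40.127.255.255)
  40.56.0.0/16 (40.56.0.0 - 40.56.255.255)
Most specific is 40.56.0.0/16.

40.56.0.0/16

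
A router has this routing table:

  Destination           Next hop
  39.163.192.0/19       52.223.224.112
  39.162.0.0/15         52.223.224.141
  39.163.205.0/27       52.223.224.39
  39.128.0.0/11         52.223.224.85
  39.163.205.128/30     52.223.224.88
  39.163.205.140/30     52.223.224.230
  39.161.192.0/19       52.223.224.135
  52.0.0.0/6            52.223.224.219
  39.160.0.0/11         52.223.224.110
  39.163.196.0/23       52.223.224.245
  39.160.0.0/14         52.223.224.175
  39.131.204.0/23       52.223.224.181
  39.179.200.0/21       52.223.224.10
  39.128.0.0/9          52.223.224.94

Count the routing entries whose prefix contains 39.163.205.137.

Prefixes containing 39.163.205.137:
  39.128.0.0/9 (39.128.0.0 - 39.255.255.255)
  39.160.0.0/11 (39.160.0.0 - 39.191.255.255)
  39.160.0.0/14 (39.160.0.0 - 39.163.255.255)
  39.162.0.0/15 (39.162.0.0 - 39.163.255.255)
  39.163.192.0/19 (39.163.192.0 - 39.163.223.255)
Total matching entries: 5.

5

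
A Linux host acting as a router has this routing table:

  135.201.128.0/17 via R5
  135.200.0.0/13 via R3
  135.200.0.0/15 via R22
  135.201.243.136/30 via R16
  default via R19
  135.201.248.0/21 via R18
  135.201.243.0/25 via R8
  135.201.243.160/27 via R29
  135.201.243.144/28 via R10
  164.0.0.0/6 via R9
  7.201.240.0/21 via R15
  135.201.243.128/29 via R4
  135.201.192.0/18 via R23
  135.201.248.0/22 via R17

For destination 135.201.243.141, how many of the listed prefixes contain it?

Prefixes containing 135.201.243.141:
  0.0.0.0/0 (default, matches everything)
  135.200.0.0/13 (135.200.0.0 - 135.207.255.255)
  135.200.0.0/15 (135.200.0.0 - 135.201.255.255)
  135.201.128.0/17 (135.201.128.0 - 135.201.255.255)
  135.201.192.0/18 (135.201.192.0 - 135.201.255.255)
Total matching entries: 5.

5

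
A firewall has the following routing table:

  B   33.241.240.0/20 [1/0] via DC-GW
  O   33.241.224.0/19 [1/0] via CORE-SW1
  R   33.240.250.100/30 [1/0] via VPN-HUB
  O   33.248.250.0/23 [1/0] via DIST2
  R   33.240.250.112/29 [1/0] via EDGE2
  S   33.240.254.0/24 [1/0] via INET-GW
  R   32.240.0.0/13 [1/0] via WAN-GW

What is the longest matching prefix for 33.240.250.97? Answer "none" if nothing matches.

33.240.250.97 is outside every listed prefix and there is no default route.

none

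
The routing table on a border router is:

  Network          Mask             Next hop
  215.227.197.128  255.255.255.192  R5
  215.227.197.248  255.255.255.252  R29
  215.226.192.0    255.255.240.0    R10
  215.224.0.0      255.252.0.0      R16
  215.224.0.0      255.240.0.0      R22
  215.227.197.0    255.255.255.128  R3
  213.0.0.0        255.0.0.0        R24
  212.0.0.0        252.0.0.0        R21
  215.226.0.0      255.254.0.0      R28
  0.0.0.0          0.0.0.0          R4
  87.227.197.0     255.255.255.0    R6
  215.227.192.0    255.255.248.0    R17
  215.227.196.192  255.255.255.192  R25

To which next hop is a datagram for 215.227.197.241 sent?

Routes whose prefix contains 215.227.197.241:
  0.0.0.0/0 (default, matches everything) -> R4
  212.0.0.0/6 (212.0.0.0 - 215.255.255.255) -> R21
  215.224.0.0/12 (215.224.0.0 - 215.239.255.255) -> R22
  215.224.0.0/14 (215.224.0.0 - 215.227.255.255) -> R16
  215.226.0.0/15 (215.226.0.0 - 215.227.255.255) -> R28
  215.227.192.0/21 (215.227.192.0 - 215.227.199.255) -> R17
More-specific entries that do NOT match:
  215.227.197.248/30 (215.227.197.248 - 215.227.197.251) does not contain 215.227.197.241
  215.227.197.128/26 (215.227.197.128 - 215.227.197.191) does not contain 215.227.197.241
  215.227.196.192/26 (215.227.196.192 - 215.227.196.255) does not contain 215.227.197.241
  215.227.197.0/25 (215.227.197.0 - 215.227.197.127) does not contain 215.227.197.241
  87.227.197.0/24 (87.227.197.0 - 87.227.197.255) does not contain 215.227.197.241
Longest matching prefix is /21 -> next hop R17.

R17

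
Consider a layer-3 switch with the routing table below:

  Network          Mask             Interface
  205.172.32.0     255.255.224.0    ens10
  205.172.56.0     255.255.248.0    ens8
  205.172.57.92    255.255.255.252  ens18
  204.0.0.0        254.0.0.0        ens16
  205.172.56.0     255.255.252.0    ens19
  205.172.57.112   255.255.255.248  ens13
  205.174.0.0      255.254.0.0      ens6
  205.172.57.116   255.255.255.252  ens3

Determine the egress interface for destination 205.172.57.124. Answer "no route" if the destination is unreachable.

ens19

Routes whose prefix contains 205.172.57.124:
  204.0.0.0/7 (204.0.0.0 - 205.255.255.255) -> ens16
  205.172.32.0/19 (205.172.32.0 - 205.172.63.255) -> ens10
  205.172.56.0/21 (205.172.56.0 - 205.172.63.255) -> ens8
  205.172.56.0/22 (205.172.56.0 - 205.172.59.255) -> ens19
More-specific entries that do NOT match:
  205.172.57.92/30 (205.172.57.92 - 205.172.57.95) does not contain 205.172.57.124
  205.172.57.116/30 (205.172.57.116 - 205.172.57.119) does not contain 205.172.57.124
  205.172.57.112/29 (205.172.57.112 - 205.172.57.119) does not contain 205.172.57.124
Longest matching prefix is /22 -> interface ens19.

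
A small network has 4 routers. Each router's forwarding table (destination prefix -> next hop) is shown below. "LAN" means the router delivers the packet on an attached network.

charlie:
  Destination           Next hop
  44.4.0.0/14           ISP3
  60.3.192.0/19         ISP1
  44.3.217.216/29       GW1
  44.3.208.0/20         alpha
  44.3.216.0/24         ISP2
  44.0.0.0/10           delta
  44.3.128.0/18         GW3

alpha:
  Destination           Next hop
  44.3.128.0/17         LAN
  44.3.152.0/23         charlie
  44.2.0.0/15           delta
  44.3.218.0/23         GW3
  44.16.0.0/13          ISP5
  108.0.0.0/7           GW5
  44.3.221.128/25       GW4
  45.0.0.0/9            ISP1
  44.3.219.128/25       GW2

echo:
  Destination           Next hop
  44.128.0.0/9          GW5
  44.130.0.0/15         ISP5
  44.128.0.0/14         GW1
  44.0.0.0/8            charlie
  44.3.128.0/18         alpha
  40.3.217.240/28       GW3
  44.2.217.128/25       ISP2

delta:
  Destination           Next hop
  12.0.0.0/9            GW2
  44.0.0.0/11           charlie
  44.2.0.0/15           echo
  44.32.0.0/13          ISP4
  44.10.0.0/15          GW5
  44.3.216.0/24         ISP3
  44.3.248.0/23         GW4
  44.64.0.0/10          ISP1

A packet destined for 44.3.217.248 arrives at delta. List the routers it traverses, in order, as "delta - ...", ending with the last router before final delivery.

At delta: longest match for 44.3.217.248 is 44.2.0.0/15 -> echo
At echo: longest match for 44.3.217.248 is 44.0.0.0/8 -> charlie
At charlie: longest match for 44.3.217.248 is 44.3.208.0/20 -> alpha
At alpha: longest match for 44.3.217.248 is 44.3.128.0/17 -> LAN

delta - echo - charlie - alpha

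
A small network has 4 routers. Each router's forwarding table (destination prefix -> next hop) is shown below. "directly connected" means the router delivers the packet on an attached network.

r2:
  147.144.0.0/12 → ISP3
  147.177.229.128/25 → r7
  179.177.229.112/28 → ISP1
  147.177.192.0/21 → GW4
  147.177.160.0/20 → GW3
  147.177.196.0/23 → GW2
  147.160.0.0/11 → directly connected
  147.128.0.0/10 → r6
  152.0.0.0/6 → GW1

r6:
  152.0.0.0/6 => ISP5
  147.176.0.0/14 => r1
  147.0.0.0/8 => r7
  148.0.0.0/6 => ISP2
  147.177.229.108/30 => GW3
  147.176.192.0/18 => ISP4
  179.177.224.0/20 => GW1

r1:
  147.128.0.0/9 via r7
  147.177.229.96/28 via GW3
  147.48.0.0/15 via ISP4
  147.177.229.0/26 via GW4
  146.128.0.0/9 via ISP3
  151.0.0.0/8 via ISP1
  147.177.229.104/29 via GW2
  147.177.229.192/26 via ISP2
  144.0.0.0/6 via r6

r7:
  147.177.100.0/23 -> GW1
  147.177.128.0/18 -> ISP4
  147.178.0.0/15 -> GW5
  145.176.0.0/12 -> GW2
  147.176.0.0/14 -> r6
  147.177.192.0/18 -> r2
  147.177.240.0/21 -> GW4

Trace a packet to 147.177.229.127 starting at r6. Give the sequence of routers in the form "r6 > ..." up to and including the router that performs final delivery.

At r6: longest match for 147.177.229.127 is 147.176.0.0/14 -> r1
At r1: longest match for 147.177.229.127 is 147.128.0.0/9 -> r7
At r7: longest match for 147.177.229.127 is 147.177.192.0/18 -> r2
At r2: longest match for 147.177.229.127 is 147.160.0.0/11 -> directly connected

r6 > r1 > r7 > r2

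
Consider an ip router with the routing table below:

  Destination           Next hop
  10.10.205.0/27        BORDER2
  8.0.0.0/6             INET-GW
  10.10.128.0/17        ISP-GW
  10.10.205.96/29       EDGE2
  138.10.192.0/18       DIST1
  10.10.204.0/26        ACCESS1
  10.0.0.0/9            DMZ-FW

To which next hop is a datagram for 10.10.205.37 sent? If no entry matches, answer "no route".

Routes whose prefix contains 10.10.205.37:
  8.0.0.0/6 (8.0.0.0 - 11.255.255.255) -> INET-GW
  10.0.0.0/9 (10.0.0.0 - 10.127.255.255) -> DMZ-FW
  10.10.128.0/17 (10.10.128.0 - 10.10.255.255) -> ISP-GW
More-specific entries that do NOT match:
  10.10.205.96/29 (10.10.205.96 - 10.10.205.103) does not contain 10.10.205.37
  10.10.205.0/27 (10.10.205.0 - 10.10.205.31) does not contain 10.10.205.37
  10.10.204.0/26 (10.10.204.0 - 10.10.204.63) does not contain 10.10.205.37
  138.10.192.0/18 (138.10.192.0 - 138.10.255.255) does not contain 10.10.205.37
Longest matching prefix is /17 -> next hop ISP-GW.

ISP-GW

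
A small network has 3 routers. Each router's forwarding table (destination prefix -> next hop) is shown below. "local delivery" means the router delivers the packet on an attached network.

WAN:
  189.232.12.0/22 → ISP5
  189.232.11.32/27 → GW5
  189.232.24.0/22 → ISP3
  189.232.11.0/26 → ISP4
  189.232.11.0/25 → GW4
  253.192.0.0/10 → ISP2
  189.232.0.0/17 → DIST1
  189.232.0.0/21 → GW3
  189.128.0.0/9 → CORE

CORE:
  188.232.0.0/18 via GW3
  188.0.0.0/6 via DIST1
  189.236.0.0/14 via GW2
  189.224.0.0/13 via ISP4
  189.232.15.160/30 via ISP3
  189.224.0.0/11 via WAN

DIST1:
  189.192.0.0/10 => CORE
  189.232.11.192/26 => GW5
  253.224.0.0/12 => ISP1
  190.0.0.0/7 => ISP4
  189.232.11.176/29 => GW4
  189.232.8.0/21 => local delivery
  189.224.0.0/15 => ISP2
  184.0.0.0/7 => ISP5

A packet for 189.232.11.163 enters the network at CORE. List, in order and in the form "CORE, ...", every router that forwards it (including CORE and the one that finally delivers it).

At CORE: longest match for 189.232.11.163 is 189.224.0.0/11 -> WAN
At WAN: longest match for 189.232.11.163 is 189.232.0.0/17 -> DIST1
At DIST1: longest match for 189.232.11.163 is 189.232.8.0/21 -> local delivery

CORE, WAN, DIST1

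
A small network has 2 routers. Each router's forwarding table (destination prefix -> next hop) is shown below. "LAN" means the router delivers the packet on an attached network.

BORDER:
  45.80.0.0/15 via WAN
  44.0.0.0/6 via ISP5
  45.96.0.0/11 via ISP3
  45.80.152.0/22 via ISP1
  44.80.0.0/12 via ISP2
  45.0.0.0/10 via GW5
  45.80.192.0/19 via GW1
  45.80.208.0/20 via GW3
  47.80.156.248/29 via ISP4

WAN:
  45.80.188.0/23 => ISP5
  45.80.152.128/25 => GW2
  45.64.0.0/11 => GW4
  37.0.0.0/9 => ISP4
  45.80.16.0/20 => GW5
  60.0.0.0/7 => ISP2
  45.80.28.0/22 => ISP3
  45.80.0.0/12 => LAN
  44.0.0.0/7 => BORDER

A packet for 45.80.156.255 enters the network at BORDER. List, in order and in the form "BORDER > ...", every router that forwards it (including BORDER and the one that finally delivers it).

BORDER > WAN

At BORDER: longest match for 45.80.156.255 is 45.80.0.0/15 -> WAN
At WAN: longest match for 45.80.156.255 is 45.80.0.0/12 -> LAN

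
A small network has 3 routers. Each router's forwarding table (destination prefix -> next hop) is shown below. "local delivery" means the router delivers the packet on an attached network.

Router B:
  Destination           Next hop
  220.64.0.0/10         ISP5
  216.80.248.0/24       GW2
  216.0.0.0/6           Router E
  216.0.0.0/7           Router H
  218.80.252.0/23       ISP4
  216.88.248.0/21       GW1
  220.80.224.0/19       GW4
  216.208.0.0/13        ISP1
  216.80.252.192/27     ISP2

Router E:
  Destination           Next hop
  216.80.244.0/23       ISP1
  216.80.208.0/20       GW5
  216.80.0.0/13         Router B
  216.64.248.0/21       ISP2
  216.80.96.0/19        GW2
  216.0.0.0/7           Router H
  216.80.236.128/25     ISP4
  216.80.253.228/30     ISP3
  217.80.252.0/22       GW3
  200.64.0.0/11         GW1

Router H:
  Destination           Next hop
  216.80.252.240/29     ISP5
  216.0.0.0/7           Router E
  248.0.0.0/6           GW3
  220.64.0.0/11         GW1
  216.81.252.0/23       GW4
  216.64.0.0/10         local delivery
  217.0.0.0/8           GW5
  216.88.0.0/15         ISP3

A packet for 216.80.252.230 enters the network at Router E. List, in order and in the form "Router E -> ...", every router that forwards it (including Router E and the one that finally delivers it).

Router E -> Router B -> Router H

At Router E: longest match for 216.80.252.230 is 216.80.0.0/13 -> Router B
At Router B: longest match for 216.80.252.230 is 216.0.0.0/7 -> Router H
At Router H: longest match for 216.80.252.230 is 216.64.0.0/10 -> local delivery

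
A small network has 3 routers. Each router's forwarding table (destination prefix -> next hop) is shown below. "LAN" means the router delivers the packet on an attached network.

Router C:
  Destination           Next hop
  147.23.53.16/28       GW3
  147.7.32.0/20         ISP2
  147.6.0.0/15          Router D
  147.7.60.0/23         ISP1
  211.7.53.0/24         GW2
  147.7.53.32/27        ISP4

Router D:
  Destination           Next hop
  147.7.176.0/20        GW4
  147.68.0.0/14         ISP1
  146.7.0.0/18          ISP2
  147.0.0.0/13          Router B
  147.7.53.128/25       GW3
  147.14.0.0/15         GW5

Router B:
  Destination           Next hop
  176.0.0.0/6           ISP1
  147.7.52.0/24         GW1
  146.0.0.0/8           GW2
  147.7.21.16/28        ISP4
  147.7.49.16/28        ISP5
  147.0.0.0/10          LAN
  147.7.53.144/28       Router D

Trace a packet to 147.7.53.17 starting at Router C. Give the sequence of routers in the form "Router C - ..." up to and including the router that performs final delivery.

Router C - Router D - Router B

At Router C: longest match for 147.7.53.17 is 147.6.0.0/15 -> Router D
At Router D: longest match for 147.7.53.17 is 147.0.0.0/13 -> Router B
At Router B: longest match for 147.7.53.17 is 147.0.0.0/10 -> LAN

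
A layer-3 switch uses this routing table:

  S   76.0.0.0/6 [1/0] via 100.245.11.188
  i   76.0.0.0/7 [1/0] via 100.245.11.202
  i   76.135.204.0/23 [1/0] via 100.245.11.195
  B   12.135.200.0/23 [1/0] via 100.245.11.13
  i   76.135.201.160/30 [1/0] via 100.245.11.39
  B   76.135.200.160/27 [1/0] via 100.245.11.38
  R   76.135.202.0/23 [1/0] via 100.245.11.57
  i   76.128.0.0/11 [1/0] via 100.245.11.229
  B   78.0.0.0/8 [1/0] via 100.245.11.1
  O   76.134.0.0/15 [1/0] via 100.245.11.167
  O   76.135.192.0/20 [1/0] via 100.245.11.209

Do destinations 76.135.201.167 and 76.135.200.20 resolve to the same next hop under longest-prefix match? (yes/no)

yes

76.135.201.167: longest match 76.135.192.0/20 -> 100.245.11.209
76.135.200.20: longest match 76.135.192.0/20 -> 100.245.11.209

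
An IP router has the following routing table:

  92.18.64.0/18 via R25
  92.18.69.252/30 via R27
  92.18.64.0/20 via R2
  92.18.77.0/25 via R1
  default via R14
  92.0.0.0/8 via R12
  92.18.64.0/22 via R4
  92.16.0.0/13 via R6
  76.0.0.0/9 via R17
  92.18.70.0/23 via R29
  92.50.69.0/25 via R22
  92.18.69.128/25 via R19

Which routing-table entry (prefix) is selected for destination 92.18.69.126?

92.18.64.0/20

Entries matching 92.18.69.126:
  0.0.0.0/0 (default, matches everything)
  92.0.0.0/8 (92.0.0.0 - 92.255.255.255)
  92.16.0.0/13 (92.16.0.0 - 92.23.255.255)
  92.18.64.0/18 (92.18.64.0 - 92.18.127.255)
  92.18.64.0/20 (92.18.64.0 - 92.18.79.255)
Most specific is 92.18.64.0/20.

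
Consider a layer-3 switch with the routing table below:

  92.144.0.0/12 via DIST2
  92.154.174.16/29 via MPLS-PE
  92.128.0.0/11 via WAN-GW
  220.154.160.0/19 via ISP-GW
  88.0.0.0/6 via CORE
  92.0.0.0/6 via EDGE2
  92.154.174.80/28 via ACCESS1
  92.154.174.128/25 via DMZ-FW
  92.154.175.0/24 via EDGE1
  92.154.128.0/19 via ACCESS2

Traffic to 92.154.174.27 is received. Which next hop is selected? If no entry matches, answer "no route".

DIST2

Routes whose prefix contains 92.154.174.27:
  92.0.0.0/6 (92.0.0.0 - 95.255.255.255) -> EDGE2
  92.128.0.0/11 (92.128.0.0 - 92.159.255.255) -> WAN-GW
  92.144.0.0/12 (92.144.0.0 - 92.159.255.255) -> DIST2
More-specific entries that do NOT match:
  92.154.174.16/29 (92.154.174.16 - 92.154.174.23) does not contain 92.154.174.27
  92.154.174.80/28 (92.154.174.80 - 92.154.174.95) does not contain 92.154.174.27
  92.154.174.128/25 (92.154.174.128 - 92.154.174.255) does not contain 92.154.174.27
  92.154.175.0/24 (92.154.175.0 - 92.154.175.255) does not contain 92.154.174.27
  220.154.160.0/19 (220.154.160.0 - 220.154.191.255) does not contain 92.154.174.27
  92.154.128.0/19 (92.154.128.0 - 92.154.159.255) does not contain 92.154.174.27
Longest matching prefix is /12 -> next hop DIST2.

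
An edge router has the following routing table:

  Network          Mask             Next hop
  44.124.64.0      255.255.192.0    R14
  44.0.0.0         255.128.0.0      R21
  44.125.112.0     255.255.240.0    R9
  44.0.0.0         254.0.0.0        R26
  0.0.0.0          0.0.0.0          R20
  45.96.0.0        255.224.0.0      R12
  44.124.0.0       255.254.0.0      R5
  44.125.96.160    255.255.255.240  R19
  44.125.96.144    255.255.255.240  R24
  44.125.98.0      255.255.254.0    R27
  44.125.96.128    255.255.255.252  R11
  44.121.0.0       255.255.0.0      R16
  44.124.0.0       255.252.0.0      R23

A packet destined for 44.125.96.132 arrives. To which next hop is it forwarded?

R5

Routes whose prefix contains 44.125.96.132:
  0.0.0.0/0 (default, matches everything) -> R20
  44.0.0.0/7 (44.0.0.0 - 45.255.255.255) -> R26
  44.0.0.0/9 (44.0.0.0 - 44.127.255.255) -> R21
  44.124.0.0/14 (44.124.0.0 - 44.127.255.255) -> R23
  44.124.0.0/15 (44.124.0.0 - 44.125.255.255) -> R5
More-specific entries that do NOT match:
  44.125.96.128/30 (44.125.96.128 - 44.125.96.131) does not contain 44.125.96.132
  44.125.96.160/28 (44.125.96.160 - 44.125.96.175) does not contain 44.125.96.132
  44.125.96.144/28 (44.125.96.144 - 44.125.96.159) does not contain 44.125.96.132
  44.125.98.0/23 (44.125.98.0 - 44.125.99.255) does not contain 44.125.96.132
  44.125.112.0/20 (44.125.112.0 - 44.125.127.255) does not contain 44.125.96.132
  44.124.64.0/18 (44.124.64.0 - 44.124.127.255) does not contain 44.125.96.132
  44.121.0.0/16 (44.121.0.0 - 44.121.255.255) does not contain 44.125.96.132
Longest matching prefix is /15 -> next hop R5.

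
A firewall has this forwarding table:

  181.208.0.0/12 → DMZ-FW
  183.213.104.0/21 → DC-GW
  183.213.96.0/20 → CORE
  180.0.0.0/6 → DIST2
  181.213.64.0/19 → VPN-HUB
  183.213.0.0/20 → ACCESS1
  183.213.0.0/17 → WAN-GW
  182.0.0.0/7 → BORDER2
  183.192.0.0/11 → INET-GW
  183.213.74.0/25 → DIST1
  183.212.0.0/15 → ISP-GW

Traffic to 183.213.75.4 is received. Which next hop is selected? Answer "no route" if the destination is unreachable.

Routes whose prefix contains 183.213.75.4:
  180.0.0.0/6 (180.0.0.0 - 183.255.255.255) -> DIST2
  182.0.0.0/7 (182.0.0.0 - 183.255.255.255) -> BORDER2
  183.192.0.0/11 (183.192.0.0 - 183.223.255.255) -> INET-GW
  183.212.0.0/15 (183.212.0.0 - 183.213.255.255) -> ISP-GW
  183.213.0.0/17 (183.213.0.0 - 183.213.127.255) -> WAN-GW
More-specific entries that do NOT match:
  183.213.74.0/25 (183.213.74.0 - 183.213.74.127) does not contain 183.213.75.4
  183.213.104.0/21 (183.213.104.0 - 183.213.111.255) does not contain 183.213.75.4
  183.213.96.0/20 (183.213.96.0 - 183.213.111.255) does not contain 183.213.75.4
  183.213.0.0/20 (183.213.0.0 - 183.213.15.255) does not contain 183.213.75.4
  181.213.64.0/19 (181.213.64.0 - 181.213.95.255) does not contain 183.213.75.4
Longest matching prefix is /17 -> next hop WAN-GW.

WAN-GW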